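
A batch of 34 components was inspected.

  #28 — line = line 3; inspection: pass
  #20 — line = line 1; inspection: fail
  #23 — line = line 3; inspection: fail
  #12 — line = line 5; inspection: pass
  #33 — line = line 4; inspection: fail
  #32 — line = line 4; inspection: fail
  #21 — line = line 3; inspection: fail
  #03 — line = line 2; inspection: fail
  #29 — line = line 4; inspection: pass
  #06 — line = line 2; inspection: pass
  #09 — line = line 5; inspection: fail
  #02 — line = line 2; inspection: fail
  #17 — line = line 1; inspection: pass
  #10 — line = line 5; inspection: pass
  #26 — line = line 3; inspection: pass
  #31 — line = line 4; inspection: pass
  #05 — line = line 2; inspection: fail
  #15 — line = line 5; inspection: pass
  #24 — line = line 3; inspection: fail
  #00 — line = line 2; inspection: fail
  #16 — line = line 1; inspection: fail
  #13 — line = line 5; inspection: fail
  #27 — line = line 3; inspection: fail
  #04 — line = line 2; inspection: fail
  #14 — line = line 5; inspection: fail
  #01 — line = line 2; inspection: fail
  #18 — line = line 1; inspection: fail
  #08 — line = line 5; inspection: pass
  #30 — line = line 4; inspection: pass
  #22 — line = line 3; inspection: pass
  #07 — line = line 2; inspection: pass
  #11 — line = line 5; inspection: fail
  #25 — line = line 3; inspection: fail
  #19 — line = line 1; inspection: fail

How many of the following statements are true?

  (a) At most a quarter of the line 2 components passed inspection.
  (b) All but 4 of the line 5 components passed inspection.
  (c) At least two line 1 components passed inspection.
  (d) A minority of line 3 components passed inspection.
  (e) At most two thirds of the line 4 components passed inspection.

(a) line 2: |A| = 8, |A ∩ B| = 2; needs |A ∩ B| / |A| ≤ 1/4 — true.
(b) line 5: |A| = 8, |A ∩ B| = 4; needs |A ∖ B| = 4 — true.
(c) line 1: |A| = 5, |A ∩ B| = 1; needs |A ∩ B| ≥ 2 — false.
(d) line 3: |A| = 8, |A ∩ B| = 3; needs |A ∩ B| < |A ∖ B| — true.
(e) line 4: |A| = 5, |A ∩ B| = 3; needs |A ∩ B| / |A| ≤ 2/3 — true.

4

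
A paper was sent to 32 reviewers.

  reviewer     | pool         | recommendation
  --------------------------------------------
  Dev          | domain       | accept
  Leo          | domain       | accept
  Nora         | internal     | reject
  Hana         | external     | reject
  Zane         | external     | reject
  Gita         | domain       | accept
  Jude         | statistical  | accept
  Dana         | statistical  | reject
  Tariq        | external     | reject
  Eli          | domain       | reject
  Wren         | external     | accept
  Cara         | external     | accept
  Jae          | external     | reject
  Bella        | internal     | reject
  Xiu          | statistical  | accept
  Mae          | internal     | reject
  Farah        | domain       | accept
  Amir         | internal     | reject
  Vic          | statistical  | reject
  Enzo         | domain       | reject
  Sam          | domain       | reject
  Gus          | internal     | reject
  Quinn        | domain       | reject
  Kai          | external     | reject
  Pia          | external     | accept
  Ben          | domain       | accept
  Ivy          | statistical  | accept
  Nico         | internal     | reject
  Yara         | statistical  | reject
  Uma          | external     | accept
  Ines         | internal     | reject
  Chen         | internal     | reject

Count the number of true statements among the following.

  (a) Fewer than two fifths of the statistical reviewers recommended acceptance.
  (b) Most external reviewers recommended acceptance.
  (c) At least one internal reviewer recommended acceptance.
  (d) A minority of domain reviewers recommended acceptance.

(a) statistical: |A| = 6, |A ∩ B| = 3; needs |A ∩ B| / |A| < 2/5 — false.
(b) external: |A| = 9, |A ∩ B| = 4; needs |A ∩ B| > |A ∖ B| — false.
(c) internal: |A| = 8, |A ∩ B| = 0; needs A ∩ B ≠ ∅ (|A ∩ B| ≥ 1) — false.
(d) domain: |A| = 9, |A ∩ B| = 5; needs |A ∩ B| < |A ∖ B| — false.

0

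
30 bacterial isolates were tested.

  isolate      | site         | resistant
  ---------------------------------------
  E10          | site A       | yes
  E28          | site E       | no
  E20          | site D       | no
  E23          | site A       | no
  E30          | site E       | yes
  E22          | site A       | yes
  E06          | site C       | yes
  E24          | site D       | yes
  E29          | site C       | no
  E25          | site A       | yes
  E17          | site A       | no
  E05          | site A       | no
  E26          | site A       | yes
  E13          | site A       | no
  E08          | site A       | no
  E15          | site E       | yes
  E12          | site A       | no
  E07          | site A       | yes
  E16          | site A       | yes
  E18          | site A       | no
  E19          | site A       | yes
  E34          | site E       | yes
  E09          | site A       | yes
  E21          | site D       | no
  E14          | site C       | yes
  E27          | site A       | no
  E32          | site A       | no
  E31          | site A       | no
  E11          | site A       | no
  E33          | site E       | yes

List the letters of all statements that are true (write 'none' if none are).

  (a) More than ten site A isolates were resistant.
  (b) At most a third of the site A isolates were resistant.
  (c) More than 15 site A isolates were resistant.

none

|A| = 19, |A ∩ B| = 8, |A ∖ B| = 11.
(a) |A ∩ B| > 10: fails.
(b) |A ∩ B| / |A| ≤ 1/3: fails.
(c) |A ∩ B| > 15: fails.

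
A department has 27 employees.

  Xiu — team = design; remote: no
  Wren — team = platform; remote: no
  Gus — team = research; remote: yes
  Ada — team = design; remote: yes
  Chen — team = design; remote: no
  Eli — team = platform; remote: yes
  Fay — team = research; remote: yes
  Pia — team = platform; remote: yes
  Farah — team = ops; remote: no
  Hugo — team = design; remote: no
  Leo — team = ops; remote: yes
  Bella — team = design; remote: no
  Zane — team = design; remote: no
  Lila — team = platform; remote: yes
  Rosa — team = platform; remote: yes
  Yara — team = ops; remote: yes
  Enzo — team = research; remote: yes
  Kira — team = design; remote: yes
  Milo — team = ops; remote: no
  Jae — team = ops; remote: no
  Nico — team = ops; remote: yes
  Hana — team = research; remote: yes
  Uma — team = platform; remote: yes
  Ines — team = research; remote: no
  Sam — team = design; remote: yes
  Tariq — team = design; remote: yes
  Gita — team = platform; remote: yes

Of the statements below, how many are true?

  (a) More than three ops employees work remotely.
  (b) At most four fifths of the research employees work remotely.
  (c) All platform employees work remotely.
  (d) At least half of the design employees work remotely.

1

(a) ops: |A| = 6, |A ∩ B| = 3; needs |A ∩ B| > 3 — false.
(b) research: |A| = 5, |A ∩ B| = 4; needs |A ∩ B| / |A| ≤ 4/5 — true.
(c) platform: |A| = 7, |A ∩ B| = 6; needs A ⊆ B, i.e. every element of A is in B (|A ∖ B| = 0) — false.
(d) design: |A| = 9, |A ∩ B| = 4; needs |A ∩ B| ≥ |A ∖ B| — false.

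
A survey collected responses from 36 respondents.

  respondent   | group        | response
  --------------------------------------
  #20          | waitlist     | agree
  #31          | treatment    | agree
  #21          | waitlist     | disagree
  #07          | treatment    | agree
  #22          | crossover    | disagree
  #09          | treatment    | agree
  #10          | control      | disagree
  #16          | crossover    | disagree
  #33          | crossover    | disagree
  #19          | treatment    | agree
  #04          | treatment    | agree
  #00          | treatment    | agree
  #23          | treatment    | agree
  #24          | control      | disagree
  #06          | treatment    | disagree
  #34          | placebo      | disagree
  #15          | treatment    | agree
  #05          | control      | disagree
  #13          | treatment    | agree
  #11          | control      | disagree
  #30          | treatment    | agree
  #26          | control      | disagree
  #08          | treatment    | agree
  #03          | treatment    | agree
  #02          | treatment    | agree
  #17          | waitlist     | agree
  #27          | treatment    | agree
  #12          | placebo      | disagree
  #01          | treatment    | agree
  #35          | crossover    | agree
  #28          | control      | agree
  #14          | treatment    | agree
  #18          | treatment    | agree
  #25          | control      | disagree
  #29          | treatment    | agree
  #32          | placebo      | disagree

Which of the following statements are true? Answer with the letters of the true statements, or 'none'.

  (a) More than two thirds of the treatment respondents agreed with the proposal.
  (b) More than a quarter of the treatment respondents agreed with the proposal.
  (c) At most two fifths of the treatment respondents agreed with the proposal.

(a), (b)

|A| = 19, |A ∩ B| = 18, |A ∖ B| = 1.
(a) |A ∩ B| / |A| > 2/3: holds.
(b) |A ∩ B| / |A| > 1/4: holds.
(c) |A ∩ B| / |A| ≤ 2/5: fails.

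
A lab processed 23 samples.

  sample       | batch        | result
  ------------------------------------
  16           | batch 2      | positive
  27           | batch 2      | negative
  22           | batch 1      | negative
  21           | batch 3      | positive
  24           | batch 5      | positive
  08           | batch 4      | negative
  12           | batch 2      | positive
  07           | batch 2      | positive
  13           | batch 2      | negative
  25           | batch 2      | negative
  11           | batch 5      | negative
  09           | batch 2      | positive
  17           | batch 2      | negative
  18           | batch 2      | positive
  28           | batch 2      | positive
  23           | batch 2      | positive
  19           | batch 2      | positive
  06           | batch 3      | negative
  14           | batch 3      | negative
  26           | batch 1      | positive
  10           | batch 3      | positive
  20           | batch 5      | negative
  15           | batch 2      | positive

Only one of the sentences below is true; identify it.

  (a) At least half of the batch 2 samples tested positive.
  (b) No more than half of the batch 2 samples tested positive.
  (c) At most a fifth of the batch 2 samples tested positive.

(a)

|A| = 13, |A ∩ B| = 9, |A ∖ B| = 4.
(a) requires |A ∩ B| ≥ |A ∖ B|: true.
(b) requires |A ∩ B| ≤ |A ∖ B|: false.
(c) requires |A ∩ B| / |A| ≤ 1/5: false.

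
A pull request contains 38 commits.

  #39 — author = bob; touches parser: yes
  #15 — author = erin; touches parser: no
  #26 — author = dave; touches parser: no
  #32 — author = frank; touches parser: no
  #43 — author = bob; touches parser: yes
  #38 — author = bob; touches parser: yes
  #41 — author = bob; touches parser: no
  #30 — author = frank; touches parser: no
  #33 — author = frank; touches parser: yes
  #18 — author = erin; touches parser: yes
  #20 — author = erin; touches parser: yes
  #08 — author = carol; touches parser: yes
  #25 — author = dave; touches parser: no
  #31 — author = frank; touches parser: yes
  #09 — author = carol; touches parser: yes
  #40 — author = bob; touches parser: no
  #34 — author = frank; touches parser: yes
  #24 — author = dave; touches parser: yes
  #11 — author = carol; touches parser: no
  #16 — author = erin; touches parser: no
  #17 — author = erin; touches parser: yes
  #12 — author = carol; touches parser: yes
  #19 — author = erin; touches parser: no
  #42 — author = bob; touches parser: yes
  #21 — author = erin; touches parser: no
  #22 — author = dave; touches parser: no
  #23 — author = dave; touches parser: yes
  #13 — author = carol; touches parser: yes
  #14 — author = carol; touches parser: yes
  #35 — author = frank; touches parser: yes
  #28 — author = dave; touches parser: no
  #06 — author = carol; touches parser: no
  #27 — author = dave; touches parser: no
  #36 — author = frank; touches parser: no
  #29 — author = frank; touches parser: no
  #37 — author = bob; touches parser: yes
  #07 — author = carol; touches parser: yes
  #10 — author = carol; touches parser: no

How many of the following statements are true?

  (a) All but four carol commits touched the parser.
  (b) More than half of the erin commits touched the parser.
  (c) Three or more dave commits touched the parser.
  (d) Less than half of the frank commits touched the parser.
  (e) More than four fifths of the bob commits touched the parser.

0

(a) carol: |A| = 9, |A ∩ B| = 6; needs |A ∖ B| = 4 — false.
(b) erin: |A| = 7, |A ∩ B| = 3; needs |A ∩ B| > |A ∖ B| — false.
(c) dave: |A| = 7, |A ∩ B| = 2; needs |A ∩ B| ≥ 3 — false.
(d) frank: |A| = 8, |A ∩ B| = 4; needs |A ∩ B| < |A ∖ B| — false.
(e) bob: |A| = 7, |A ∩ B| = 5; needs |A ∩ B| / |A| > 4/5 — false.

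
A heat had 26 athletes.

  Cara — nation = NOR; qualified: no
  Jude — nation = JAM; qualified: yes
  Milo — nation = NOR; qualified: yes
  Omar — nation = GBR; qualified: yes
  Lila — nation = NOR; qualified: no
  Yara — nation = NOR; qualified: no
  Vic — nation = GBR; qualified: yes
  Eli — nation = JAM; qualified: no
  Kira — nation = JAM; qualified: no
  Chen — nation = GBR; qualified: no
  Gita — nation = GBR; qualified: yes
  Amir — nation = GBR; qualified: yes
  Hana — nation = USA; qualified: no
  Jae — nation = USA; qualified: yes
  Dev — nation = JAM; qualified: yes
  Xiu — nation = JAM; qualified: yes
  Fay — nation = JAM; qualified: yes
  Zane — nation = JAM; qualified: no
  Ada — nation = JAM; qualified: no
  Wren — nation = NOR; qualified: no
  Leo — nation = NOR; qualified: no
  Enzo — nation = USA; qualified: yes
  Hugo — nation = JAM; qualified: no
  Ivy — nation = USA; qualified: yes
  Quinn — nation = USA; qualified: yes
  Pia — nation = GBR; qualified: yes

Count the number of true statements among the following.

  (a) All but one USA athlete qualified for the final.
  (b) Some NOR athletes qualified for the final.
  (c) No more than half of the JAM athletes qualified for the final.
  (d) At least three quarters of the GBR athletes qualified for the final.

(a) USA: |A| = 5, |A ∩ B| = 4; needs |A ∖ B| = 1 — true.
(b) NOR: |A| = 6, |A ∩ B| = 1; needs A ∩ B ≠ ∅ (|A ∩ B| ≥ 1) — true.
(c) JAM: |A| = 9, |A ∩ B| = 4; needs |A ∩ B| ≤ |A ∖ B| — true.
(d) GBR: |A| = 6, |A ∩ B| = 5; needs |A ∩ B| / |A| ≥ 3/4 — true.

4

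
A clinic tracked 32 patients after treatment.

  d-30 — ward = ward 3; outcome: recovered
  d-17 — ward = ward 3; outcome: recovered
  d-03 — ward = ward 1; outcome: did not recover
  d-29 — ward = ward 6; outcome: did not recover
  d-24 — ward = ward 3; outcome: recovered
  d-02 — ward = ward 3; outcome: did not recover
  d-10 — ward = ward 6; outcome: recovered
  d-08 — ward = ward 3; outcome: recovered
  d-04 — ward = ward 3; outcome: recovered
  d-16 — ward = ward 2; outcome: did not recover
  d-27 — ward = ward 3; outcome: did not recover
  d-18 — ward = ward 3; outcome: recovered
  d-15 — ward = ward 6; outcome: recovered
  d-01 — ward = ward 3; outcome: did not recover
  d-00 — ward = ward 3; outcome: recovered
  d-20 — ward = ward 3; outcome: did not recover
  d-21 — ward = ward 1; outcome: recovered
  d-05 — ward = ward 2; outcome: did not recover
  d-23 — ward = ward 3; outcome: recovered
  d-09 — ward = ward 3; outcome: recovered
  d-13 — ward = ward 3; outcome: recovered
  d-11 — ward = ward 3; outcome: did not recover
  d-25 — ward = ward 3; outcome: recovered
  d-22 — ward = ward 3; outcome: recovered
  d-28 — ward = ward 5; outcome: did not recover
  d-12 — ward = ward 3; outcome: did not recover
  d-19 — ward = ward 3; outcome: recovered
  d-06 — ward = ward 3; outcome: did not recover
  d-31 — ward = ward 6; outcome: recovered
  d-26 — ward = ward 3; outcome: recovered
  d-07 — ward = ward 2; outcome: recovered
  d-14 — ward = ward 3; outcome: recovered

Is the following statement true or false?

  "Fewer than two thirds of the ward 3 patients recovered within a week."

False

'Fewer than two thirds of the ward 3 patients recovered within a week' holds iff |A ∩ B| / |A| < 2/3.
|A| = 22, |A ∩ B| = 15, |A ∖ B| = 7.
|A ∩ B|/|A| = 15/22, so the statement is false.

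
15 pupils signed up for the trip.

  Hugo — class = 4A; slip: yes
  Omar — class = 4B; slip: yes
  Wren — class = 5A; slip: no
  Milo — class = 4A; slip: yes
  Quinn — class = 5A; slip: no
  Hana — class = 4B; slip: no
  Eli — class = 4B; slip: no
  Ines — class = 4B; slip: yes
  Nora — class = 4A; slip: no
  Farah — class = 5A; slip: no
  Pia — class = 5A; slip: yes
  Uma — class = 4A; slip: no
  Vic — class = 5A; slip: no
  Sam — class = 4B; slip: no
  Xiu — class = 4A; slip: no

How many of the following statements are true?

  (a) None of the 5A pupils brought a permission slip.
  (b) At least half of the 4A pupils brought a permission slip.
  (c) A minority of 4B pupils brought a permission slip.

(a) 5A: |A| = 5, |A ∩ B| = 1; needs A ∩ B = ∅ (|A ∩ B| = 0) — false.
(b) 4A: |A| = 5, |A ∩ B| = 2; needs |A ∩ B| ≥ |A ∖ B| — false.
(c) 4B: |A| = 5, |A ∩ B| = 2; needs |A ∩ B| < |A ∖ B| — true.

1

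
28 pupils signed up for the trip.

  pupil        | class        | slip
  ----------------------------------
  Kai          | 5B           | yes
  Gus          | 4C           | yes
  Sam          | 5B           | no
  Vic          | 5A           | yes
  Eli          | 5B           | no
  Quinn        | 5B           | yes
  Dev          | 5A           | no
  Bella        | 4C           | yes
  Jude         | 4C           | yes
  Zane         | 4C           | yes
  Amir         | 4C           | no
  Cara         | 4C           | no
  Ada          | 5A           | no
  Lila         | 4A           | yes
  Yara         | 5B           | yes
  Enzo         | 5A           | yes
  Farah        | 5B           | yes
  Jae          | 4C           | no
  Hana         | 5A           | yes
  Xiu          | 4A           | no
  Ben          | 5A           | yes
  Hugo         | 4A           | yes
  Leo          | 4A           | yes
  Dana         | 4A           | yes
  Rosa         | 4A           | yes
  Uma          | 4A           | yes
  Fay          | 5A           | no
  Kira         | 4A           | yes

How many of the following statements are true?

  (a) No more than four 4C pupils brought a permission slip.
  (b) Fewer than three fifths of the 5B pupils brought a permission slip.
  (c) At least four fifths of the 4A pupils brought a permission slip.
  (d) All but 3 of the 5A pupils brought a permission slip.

3

(a) 4C: |A| = 7, |A ∩ B| = 4; needs |A ∩ B| ≤ 4 — true.
(b) 5B: |A| = 6, |A ∩ B| = 4; needs |A ∩ B| / |A| < 3/5 — false.
(c) 4A: |A| = 8, |A ∩ B| = 7; needs |A ∩ B| / |A| ≥ 4/5 — true.
(d) 5A: |A| = 7, |A ∩ B| = 4; needs |A ∖ B| = 3 — true.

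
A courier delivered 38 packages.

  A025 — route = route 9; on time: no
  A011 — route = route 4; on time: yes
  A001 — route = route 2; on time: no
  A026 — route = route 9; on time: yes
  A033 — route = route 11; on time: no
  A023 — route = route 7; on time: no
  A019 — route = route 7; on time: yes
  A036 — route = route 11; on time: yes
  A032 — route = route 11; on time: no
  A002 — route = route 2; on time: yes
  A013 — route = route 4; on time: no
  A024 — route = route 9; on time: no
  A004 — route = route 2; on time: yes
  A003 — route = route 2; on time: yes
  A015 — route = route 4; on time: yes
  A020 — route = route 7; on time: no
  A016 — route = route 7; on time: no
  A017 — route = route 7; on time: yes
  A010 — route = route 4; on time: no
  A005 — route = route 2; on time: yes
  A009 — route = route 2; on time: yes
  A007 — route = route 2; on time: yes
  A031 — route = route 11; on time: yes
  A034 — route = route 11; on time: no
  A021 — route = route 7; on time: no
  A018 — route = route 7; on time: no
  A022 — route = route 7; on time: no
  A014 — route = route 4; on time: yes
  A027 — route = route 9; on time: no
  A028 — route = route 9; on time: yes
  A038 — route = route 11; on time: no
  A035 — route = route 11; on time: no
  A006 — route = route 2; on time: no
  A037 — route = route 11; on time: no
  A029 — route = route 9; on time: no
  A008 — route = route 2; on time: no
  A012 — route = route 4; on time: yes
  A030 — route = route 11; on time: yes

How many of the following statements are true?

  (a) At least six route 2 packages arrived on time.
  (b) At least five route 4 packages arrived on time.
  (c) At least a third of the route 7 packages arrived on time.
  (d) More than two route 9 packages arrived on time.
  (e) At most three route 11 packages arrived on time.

2

(a) route 2: |A| = 9, |A ∩ B| = 6; needs |A ∩ B| ≥ 6 — true.
(b) route 4: |A| = 6, |A ∩ B| = 4; needs |A ∩ B| ≥ 5 — false.
(c) route 7: |A| = 8, |A ∩ B| = 2; needs |A ∩ B| / |A| ≥ 1/3 — false.
(d) route 9: |A| = 6, |A ∩ B| = 2; needs |A ∩ B| > 2 — false.
(e) route 11: |A| = 9, |A ∩ B| = 3; needs |A ∩ B| ≤ 3 — true.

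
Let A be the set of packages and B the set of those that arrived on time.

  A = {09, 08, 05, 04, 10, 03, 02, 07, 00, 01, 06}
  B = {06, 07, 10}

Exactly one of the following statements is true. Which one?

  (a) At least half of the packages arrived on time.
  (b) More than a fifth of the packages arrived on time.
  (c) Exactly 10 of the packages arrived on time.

|A| = 11, |A ∩ B| = 3, |A ∖ B| = 8.
(a) requires |A ∩ B| ≥ |A ∖ B|: false.
(b) requires |A ∩ B| / |A| > 1/5: true.
(c) requires |A ∩ B| = 10: false.

(b)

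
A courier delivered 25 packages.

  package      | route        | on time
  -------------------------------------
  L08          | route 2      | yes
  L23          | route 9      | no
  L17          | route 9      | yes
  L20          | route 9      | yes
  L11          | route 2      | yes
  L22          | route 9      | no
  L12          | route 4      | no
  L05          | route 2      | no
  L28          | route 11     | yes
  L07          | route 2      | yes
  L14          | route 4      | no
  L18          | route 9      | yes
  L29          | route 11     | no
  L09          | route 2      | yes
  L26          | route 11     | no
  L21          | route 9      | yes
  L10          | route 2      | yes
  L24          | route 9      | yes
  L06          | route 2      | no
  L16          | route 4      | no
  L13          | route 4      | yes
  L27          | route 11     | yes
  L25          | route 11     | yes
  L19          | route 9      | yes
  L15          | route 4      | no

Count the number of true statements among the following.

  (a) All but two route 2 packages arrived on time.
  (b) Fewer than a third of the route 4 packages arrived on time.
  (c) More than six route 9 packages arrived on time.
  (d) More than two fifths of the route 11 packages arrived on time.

(a) route 2: |A| = 7, |A ∩ B| = 5; needs |A ∖ B| = 2 — true.
(b) route 4: |A| = 5, |A ∩ B| = 1; needs |A ∩ B| / |A| < 1/3 — true.
(c) route 9: |A| = 8, |A ∩ B| = 6; needs |A ∩ B| > 6 — false.
(d) route 11: |A| = 5, |A ∩ B| = 3; needs |A ∩ B| / |A| > 2/5 — true.

3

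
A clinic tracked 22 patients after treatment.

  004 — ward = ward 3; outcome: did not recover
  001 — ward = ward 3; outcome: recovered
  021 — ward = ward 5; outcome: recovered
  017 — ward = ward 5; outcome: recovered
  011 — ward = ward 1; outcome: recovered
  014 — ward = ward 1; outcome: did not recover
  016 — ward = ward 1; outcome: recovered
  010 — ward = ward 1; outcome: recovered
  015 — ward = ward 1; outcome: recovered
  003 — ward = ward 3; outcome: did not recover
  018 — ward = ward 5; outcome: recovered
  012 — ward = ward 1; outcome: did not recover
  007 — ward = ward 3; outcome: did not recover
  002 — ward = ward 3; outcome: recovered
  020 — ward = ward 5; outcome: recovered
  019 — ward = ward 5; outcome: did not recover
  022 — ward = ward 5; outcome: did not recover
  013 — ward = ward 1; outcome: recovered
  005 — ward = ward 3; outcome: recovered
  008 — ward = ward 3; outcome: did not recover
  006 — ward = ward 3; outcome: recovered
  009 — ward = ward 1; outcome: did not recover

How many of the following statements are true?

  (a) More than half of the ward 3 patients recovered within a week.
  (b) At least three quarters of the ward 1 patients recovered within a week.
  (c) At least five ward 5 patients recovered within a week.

(a) ward 3: |A| = 8, |A ∩ B| = 4; needs |A ∩ B| > |A ∖ B| — false.
(b) ward 1: |A| = 8, |A ∩ B| = 5; needs |A ∩ B| / |A| ≥ 3/4 — false.
(c) ward 5: |A| = 6, |A ∩ B| = 4; needs |A ∩ B| ≥ 5 — false.

0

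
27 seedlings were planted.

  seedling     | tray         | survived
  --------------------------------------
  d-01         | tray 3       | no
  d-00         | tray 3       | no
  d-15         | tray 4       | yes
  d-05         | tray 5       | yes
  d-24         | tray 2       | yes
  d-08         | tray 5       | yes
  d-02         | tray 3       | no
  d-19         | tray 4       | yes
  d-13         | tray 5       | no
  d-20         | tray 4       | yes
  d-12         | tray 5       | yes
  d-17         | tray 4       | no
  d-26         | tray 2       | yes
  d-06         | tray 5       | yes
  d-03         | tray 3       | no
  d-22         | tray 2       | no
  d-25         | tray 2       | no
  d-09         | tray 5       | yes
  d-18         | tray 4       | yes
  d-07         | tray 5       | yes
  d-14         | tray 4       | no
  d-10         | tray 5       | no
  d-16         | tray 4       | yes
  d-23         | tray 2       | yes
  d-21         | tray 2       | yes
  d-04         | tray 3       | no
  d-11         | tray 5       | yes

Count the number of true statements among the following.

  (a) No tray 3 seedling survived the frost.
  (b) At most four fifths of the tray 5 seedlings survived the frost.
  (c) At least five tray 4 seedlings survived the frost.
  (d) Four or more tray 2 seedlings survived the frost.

4

(a) tray 3: |A| = 5, |A ∩ B| = 0; needs A ∩ B = ∅ (|A ∩ B| = 0) — true.
(b) tray 5: |A| = 9, |A ∩ B| = 7; needs |A ∩ B| / |A| ≤ 4/5 — true.
(c) tray 4: |A| = 7, |A ∩ B| = 5; needs |A ∩ B| ≥ 5 — true.
(d) tray 2: |A| = 6, |A ∩ B| = 4; needs |A ∩ B| ≥ 4 — true.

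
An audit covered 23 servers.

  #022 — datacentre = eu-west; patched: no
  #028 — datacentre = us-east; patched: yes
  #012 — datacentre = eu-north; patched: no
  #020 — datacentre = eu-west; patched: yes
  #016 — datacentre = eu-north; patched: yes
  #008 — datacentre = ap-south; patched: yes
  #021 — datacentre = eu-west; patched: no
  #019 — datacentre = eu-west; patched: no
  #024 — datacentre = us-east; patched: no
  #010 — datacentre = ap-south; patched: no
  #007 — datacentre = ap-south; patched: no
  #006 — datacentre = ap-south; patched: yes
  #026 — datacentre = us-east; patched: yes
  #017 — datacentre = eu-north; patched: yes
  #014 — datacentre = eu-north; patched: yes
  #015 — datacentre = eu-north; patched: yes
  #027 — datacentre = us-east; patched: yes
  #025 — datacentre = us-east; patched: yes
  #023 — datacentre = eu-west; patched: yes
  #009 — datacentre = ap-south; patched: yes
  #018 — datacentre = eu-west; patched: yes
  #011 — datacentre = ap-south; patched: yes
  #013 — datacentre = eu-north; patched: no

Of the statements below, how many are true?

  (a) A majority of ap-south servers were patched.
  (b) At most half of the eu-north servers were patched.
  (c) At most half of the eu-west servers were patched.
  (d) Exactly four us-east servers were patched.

(a) ap-south: |A| = 6, |A ∩ B| = 4; needs |A ∩ B| > |A ∖ B| — true.
(b) eu-north: |A| = 6, |A ∩ B| = 4; needs |A ∩ B| ≤ |A ∖ B| — false.
(c) eu-west: |A| = 6, |A ∩ B| = 3; needs |A ∩ B| ≤ |A ∖ B| — true.
(d) us-east: |A| = 5, |A ∩ B| = 4; needs |A ∩ B| = 4 — true.

3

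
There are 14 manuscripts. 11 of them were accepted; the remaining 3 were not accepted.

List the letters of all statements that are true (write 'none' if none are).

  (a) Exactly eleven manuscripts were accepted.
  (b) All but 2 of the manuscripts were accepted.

|A| = 14, |A ∩ B| = 11, |A ∖ B| = 3.
(a) |A ∩ B| = 11: holds.
(b) |A ∖ B| = 2: fails.

(a)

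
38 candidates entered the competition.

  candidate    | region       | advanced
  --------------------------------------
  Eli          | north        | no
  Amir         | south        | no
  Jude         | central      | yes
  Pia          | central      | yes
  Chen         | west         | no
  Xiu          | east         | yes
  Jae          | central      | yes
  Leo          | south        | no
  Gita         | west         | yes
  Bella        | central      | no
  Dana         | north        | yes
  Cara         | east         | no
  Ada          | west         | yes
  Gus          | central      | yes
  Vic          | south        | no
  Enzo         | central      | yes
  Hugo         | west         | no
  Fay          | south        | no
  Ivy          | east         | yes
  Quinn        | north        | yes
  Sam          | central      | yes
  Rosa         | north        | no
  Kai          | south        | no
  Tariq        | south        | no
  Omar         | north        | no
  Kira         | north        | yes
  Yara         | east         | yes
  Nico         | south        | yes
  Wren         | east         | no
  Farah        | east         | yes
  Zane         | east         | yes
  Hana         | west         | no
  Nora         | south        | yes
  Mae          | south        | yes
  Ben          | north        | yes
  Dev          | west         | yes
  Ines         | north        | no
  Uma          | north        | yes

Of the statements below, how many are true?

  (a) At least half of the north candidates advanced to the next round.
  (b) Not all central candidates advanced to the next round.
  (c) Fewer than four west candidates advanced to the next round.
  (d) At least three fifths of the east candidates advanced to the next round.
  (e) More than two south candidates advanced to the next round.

(a) north: |A| = 9, |A ∩ B| = 5; needs |A ∩ B| ≥ |A ∖ B| — true.
(b) central: |A| = 7, |A ∩ B| = 6; needs A ⊄ B (|A ∖ B| ≥ 1) — true.
(c) west: |A| = 6, |A ∩ B| = 3; needs |A ∩ B| < 4 — true.
(d) east: |A| = 7, |A ∩ B| = 5; needs |A ∩ B| / |A| ≥ 3/5 — true.
(e) south: |A| = 9, |A ∩ B| = 3; needs |A ∩ B| > 2 — true.

5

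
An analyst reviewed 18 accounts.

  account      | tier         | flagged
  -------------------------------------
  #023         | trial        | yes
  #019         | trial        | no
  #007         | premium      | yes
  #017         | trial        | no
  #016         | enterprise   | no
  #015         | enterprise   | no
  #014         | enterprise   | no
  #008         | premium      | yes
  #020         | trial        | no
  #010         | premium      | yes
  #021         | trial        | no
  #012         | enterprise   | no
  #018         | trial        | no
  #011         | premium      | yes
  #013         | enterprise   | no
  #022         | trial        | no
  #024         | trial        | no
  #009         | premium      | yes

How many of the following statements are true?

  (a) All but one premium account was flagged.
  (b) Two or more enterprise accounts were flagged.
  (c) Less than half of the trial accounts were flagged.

(a) premium: |A| = 5, |A ∩ B| = 5; needs |A ∖ B| = 1 — false.
(b) enterprise: |A| = 5, |A ∩ B| = 0; needs |A ∩ B| ≥ 2 — false.
(c) trial: |A| = 8, |A ∩ B| = 1; needs |A ∩ B| < |A ∖ B| — true.

1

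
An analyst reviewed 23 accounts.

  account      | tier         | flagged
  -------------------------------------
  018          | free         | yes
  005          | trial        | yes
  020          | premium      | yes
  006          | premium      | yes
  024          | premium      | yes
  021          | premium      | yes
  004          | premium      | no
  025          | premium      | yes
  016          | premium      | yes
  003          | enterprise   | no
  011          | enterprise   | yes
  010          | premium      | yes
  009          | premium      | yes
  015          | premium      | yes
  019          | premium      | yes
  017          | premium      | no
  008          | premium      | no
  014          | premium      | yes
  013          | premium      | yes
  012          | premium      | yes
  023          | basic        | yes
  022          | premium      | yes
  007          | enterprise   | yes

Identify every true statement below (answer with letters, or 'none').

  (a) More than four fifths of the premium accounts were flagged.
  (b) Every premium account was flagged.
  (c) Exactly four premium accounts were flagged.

|A| = 17, |A ∩ B| = 14, |A ∖ B| = 3.
(a) |A ∩ B| / |A| > 4/5: holds.
(b) A ⊆ B, i.e. every element of A is in B (|A ∖ B| = 0): fails.
(c) |A ∩ B| = 4: fails.

(a)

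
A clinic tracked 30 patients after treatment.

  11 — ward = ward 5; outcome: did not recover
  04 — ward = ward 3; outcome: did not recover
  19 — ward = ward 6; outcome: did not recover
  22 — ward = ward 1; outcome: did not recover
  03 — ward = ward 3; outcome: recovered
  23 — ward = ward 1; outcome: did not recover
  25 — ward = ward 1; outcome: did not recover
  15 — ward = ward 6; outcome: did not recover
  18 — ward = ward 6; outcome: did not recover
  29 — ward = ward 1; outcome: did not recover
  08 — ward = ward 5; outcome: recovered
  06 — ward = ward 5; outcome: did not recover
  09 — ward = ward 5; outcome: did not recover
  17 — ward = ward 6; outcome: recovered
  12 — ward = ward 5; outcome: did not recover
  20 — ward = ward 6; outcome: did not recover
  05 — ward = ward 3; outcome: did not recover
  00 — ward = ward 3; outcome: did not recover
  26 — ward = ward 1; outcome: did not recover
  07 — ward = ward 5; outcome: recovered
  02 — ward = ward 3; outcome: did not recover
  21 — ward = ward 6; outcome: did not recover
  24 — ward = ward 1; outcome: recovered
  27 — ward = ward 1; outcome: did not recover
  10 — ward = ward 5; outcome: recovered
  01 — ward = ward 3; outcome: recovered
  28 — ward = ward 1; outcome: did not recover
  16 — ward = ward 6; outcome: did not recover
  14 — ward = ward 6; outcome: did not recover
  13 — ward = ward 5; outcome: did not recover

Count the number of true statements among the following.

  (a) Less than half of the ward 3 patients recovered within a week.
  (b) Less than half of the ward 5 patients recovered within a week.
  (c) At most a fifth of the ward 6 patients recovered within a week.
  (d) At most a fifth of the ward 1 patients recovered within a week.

(a) ward 3: |A| = 6, |A ∩ B| = 2; needs |A ∩ B| < |A ∖ B| — true.
(b) ward 5: |A| = 8, |A ∩ B| = 3; needs |A ∩ B| < |A ∖ B| — true.
(c) ward 6: |A| = 8, |A ∩ B| = 1; needs |A ∩ B| / |A| ≤ 1/5 — true.
(d) ward 1: |A| = 8, |A ∩ B| = 1; needs |A ∩ B| / |A| ≤ 1/5 — true.

4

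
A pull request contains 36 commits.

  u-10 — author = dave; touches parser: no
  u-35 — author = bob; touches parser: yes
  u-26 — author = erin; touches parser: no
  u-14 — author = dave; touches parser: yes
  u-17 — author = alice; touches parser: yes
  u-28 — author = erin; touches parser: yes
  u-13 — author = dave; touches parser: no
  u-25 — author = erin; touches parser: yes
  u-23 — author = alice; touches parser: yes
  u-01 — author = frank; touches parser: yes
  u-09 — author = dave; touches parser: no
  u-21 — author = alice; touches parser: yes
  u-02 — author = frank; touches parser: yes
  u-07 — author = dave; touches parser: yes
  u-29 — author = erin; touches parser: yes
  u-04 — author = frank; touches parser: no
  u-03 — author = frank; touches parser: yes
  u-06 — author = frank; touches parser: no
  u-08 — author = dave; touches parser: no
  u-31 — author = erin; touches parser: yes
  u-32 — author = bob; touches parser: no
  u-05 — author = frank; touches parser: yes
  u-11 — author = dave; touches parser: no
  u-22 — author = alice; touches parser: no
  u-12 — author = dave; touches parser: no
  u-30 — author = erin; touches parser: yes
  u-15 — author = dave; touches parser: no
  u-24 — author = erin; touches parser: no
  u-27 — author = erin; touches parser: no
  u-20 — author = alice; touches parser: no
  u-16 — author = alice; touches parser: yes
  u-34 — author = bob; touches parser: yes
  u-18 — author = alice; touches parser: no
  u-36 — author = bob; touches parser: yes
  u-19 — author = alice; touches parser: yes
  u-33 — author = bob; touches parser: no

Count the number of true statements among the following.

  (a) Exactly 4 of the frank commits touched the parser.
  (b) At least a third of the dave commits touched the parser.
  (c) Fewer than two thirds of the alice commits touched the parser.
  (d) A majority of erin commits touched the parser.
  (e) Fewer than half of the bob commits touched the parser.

3

(a) frank: |A| = 6, |A ∩ B| = 4; needs |A ∩ B| = 4 — true.
(b) dave: |A| = 9, |A ∩ B| = 2; needs |A ∩ B| / |A| ≥ 1/3 — false.
(c) alice: |A| = 8, |A ∩ B| = 5; needs |A ∩ B| / |A| < 2/3 — true.
(d) erin: |A| = 8, |A ∩ B| = 5; needs |A ∩ B| > |A ∖ B| — true.
(e) bob: |A| = 5, |A ∩ B| = 3; needs |A ∩ B| < |A ∖ B| — false.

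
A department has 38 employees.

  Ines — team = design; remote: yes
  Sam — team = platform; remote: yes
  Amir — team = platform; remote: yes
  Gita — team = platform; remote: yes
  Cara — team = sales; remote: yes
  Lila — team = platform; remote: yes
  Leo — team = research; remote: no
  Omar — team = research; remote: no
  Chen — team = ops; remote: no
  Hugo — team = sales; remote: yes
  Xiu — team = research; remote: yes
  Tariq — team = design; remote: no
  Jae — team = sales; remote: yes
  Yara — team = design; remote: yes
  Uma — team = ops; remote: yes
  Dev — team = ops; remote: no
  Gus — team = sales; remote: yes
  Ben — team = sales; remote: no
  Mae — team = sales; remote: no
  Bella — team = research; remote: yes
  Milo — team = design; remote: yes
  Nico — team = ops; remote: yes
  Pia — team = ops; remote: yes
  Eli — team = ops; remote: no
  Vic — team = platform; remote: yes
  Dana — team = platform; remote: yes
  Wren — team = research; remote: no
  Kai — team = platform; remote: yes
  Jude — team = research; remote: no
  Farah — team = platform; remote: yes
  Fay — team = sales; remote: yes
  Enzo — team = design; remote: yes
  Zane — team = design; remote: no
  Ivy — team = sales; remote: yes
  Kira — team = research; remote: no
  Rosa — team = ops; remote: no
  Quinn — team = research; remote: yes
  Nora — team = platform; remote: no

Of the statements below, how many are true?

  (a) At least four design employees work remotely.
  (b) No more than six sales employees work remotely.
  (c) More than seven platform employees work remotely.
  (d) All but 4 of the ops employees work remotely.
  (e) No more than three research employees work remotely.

(a) design: |A| = 6, |A ∩ B| = 4; needs |A ∩ B| ≥ 4 — true.
(b) sales: |A| = 8, |A ∩ B| = 6; needs |A ∩ B| ≤ 6 — true.
(c) platform: |A| = 9, |A ∩ B| = 8; needs |A ∩ B| > 7 — true.
(d) ops: |A| = 7, |A ∩ B| = 3; needs |A ∖ B| = 4 — true.
(e) research: |A| = 8, |A ∩ B| = 3; needs |A ∩ B| ≤ 3 — true.

5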